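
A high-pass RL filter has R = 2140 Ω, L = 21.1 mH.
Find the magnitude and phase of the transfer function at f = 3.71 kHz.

Step 1 — Angular frequency: ω = 2π·3710 = 2.331e+04 rad/s.
Step 2 — Transfer function: H(jω) = jωL/(R + jωL).
Step 3 — Numerator jωL = j·491.9; denominator R + jωL = 2140 + j491.9.
Step 4 — H = 0.05018 + j0.2183.
Step 5 — Magnitude: |H| = 0.224 (-13.0 dB); phase: φ = 77.1°.

|H| = 0.224 (-13.0 dB), φ = 77.1°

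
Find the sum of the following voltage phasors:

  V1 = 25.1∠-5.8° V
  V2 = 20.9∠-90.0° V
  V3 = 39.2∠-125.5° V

Step 1 — Convert each phasor to rectangular form:
  V1 = 25.1·(cos(-5.8°) + j·sin(-5.8°)) = 24.97 - j2.537 V
  V2 = 20.9·(cos(-90.0°) + j·sin(-90.0°)) = 0 - j20.9 V
  V3 = 39.2·(cos(-125.5°) + j·sin(-125.5°)) = -22.76 - j31.91 V
Step 2 — Sum components: V_total = 2.208 - j55.35 V.
Step 3 — Convert to polar: |V_total| = 55.39 V, ∠V_total = -87.7°.

V_total = 55.39∠-87.7° V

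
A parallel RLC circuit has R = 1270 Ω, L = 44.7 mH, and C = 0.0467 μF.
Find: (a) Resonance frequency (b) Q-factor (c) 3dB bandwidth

Step 1 — Resonance: ω₀ = 1/√(LC) = 1/√(0.0447·4.67e-08) = 2.189e+04 rad/s.
Step 2 — f₀ = ω₀/(2π) = 3483 Hz.
Step 3 — Parallel Q: Q = R/(ω₀L) = 1270/(2.189e+04·0.0447) = 1.298.
Step 4 — Bandwidth: Δω = ω₀/Q = 1.686e+04 rad/s; BW = Δω/(2π) = 2683 Hz.

(a) f₀ = 3483 Hz  (b) Q = 1.298  (c) BW = 2683 Hz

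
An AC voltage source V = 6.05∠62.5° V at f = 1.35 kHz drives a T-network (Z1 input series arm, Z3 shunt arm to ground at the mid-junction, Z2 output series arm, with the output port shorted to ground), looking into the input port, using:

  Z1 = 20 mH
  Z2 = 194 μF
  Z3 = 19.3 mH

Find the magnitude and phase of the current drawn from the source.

Step 1 — Angular frequency: ω = 2π·f = 2π·1350 = 8482 rad/s.
Step 2 — Component impedances:
  Z1: Z = jωL = j·8482·0.02 = 0 + j169.6 Ω
  Z2: Z = 1/(jωC) = -j/(ω·C) = 0 - j0.6077 Ω
  Z3: Z = jωL = j·8482·0.0193 = 0 + j163.7 Ω
Step 3 — With the output port shorted to ground, the output series arm Z2 runs from the junction to ground; the shunt arm Z3 also runs from the junction to ground. They appear in parallel: Z3 || Z2 = 0 - j0.61 Ω.
Step 4 — Series with input arm Z1: Z_in = Z1 + (Z3 || Z2) = 0 + j169 Ω = 169∠90.0° Ω.
Step 5 — Source phasor: V = 6.05∠62.5° V = 2.794 + j5.366 V.
Step 6 — Ohm's law: I = V / Z_total = (2.794 + j5.366) / (0 + j169) = 0.03175 - j0.01653 A.
Step 7 — Convert to polar: |I| = 0.03579 A, ∠I = -27.5°.

I = 0.03579∠-27.5° A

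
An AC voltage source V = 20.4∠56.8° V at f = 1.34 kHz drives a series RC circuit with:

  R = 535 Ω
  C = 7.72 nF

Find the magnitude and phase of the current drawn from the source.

Step 1 — Angular frequency: ω = 2π·f = 2π·1340 = 8419 rad/s.
Step 2 — Component impedances:
  R: Z = R = 535 Ω
  C: Z = 1/(jωC) = -j/(ω·C) = 0 - j1.539e+04 Ω
Step 3 — Series combination: Z_total = R + C = 535 - j1.539e+04 Ω = 1.539e+04∠-88.0° Ω.
Step 4 — Source phasor: V = 20.4∠56.8° V = 11.17 + j17.07 V.
Step 5 — Ohm's law: I = V / Z_total = (11.17 + j17.07) / (535 - j1.539e+04) = -0.001083 + j0.0007637 A.
Step 6 — Convert to polar: |I| = 0.001325 A, ∠I = 144.8°.

I = 0.001325∠144.8° A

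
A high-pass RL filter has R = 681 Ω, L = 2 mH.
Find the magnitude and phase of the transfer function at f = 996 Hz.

Step 1 — Angular frequency: ω = 2π·996 = 6258 rad/s.
Step 2 — Transfer function: H(jω) = jωL/(R + jωL).
Step 3 — Numerator jωL = j·12.52; denominator R + jωL = 681 + j12.52.
Step 4 — H = 0.0003377 + j0.01837.
Step 5 — Magnitude: |H| = 0.01838 (-34.7 dB); phase: φ = 88.9°.

|H| = 0.01838 (-34.7 dB), φ = 88.9°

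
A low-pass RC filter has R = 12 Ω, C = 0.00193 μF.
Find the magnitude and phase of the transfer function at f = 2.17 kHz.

Step 1 — Angular frequency: ω = 2π·2170 = 1.363e+04 rad/s.
Step 2 — Transfer function: H(jω) = 1/(1 + jωRC).
Step 3 — Denominator: 1 + jωRC = 1 + j·1.363e+04·12·1.93e-09 = 1 + j0.0003158.
Step 4 — H = 1 - j0.0003158.
Step 5 — Magnitude: |H| = 1 (-0.0 dB); phase: φ = -0.0°.

|H| = 1 (-0.0 dB), φ = -0.0°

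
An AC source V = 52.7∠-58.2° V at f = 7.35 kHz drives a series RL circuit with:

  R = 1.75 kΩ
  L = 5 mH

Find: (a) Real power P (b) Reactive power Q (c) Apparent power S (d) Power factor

Step 1 — Angular frequency: ω = 2π·f = 2π·7350 = 4.618e+04 rad/s.
Step 2 — Component impedances:
  R: Z = R = 1750 Ω
  L: Z = jωL = j·4.618e+04·0.005 = 0 + j230.9 Ω
Step 3 — Series combination: Z_total = R + L = 1750 + j230.9 Ω = 1765∠7.5° Ω.
Step 4 — Source phasor: V = 52.7∠-58.2° V = 27.77 - j44.79 V.
Step 5 — Current: I = V / Z = 0.01228 - j0.02721 A = 0.02986∠-65.7° A.
Step 6 — Complex power: S = V·I* = 1.56 + j0.2058 VA.
Step 7 — Real power: P = Re(S) = 1.56 W.
Step 8 — Reactive power: Q = Im(S) = 0.2058 VAR.
Step 9 — Apparent power: |S| = 1.573 VA.
Step 10 — Power factor: PF = P/|S| = 0.9914 (lagging).

(a) P = 1.56 W  (b) Q = 0.2058 VAR  (c) S = 1.573 VA  (d) PF = 0.9914 (lagging)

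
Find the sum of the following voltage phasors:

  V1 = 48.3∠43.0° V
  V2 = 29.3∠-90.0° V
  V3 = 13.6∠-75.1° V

Step 1 — Convert each phasor to rectangular form:
  V1 = 48.3·(cos(43.0°) + j·sin(43.0°)) = 35.32 + j32.94 V
  V2 = 29.3·(cos(-90.0°) + j·sin(-90.0°)) = 0 - j29.3 V
  V3 = 13.6·(cos(-75.1°) + j·sin(-75.1°)) = 3.497 - j13.14 V
Step 2 — Sum components: V_total = 38.82 - j9.502 V.
Step 3 — Convert to polar: |V_total| = 39.97 V, ∠V_total = -13.8°.

V_total = 39.97∠-13.8° V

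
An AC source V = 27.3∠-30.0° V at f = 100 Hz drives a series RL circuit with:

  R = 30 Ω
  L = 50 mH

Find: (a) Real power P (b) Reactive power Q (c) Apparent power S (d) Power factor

Step 1 — Angular frequency: ω = 2π·f = 2π·100 = 628.3 rad/s.
Step 2 — Component impedances:
  R: Z = R = 30 Ω
  L: Z = jωL = j·628.3·0.05 = 0 + j31.42 Ω
Step 3 — Series combination: Z_total = R + L = 30 + j31.42 Ω = 43.44∠46.3° Ω.
Step 4 — Source phasor: V = 27.3∠-30.0° V = 23.64 - j13.65 V.
Step 5 — Current: I = V / Z = 0.1486 - j0.6106 A = 0.6285∠-76.3° A.
Step 6 — Complex power: S = V·I* = 11.85 + j12.41 VA.
Step 7 — Real power: P = Re(S) = 11.85 W.
Step 8 — Reactive power: Q = Im(S) = 12.41 VAR.
Step 9 — Apparent power: |S| = 17.16 VA.
Step 10 — Power factor: PF = P/|S| = 0.6906 (lagging).

(a) P = 11.85 W  (b) Q = 12.41 VAR  (c) S = 17.16 VA  (d) PF = 0.6906 (lagging)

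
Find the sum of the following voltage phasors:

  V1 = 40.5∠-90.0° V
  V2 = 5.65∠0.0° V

Step 1 — Convert each phasor to rectangular form:
  V1 = 40.5·(cos(-90.0°) + j·sin(-90.0°)) = 0 - j40.5 V
  V2 = 5.65·(cos(0.0°) + j·sin(0.0°)) = 5.65 V
Step 2 — Sum components: V_total = 5.65 - j40.5 V.
Step 3 — Convert to polar: |V_total| = 40.89 V, ∠V_total = -82.1°.

V_total = 40.89∠-82.1° V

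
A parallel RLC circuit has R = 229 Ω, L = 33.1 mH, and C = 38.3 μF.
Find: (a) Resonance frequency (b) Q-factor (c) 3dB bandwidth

Step 1 — Resonance: ω₀ = 1/√(LC) = 1/√(0.0331·3.83e-05) = 888.2 rad/s.
Step 2 — f₀ = ω₀/(2π) = 141.4 Hz.
Step 3 — Parallel Q: Q = R/(ω₀L) = 229/(888.2·0.0331) = 7.79.
Step 4 — Bandwidth: Δω = ω₀/Q = 114 rad/s; BW = Δω/(2π) = 18.15 Hz.

(a) f₀ = 141.4 Hz  (b) Q = 7.79  (c) BW = 18.15 Hz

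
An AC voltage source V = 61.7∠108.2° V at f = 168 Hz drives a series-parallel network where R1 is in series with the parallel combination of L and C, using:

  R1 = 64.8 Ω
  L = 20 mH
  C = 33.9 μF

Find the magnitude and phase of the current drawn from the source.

Step 1 — Angular frequency: ω = 2π·f = 2π·168 = 1056 rad/s.
Step 2 — Component impedances:
  R1: Z = R = 64.8 Ω
  L: Z = jωL = j·1056·0.02 = 0 + j21.11 Ω
  C: Z = 1/(jωC) = -j/(ω·C) = 0 - j27.95 Ω
Step 3 — Parallel branch: L || C = 1/(1/L + 1/C) = 0 + j86.33 Ω.
Step 4 — Series with R1: Z_total = R1 + (L || C) = 64.8 + j86.33 Ω = 107.9∠53.1° Ω.
Step 5 — Source phasor: V = 61.7∠108.2° V = -19.27 + j58.61 V.
Step 6 — Ohm's law: I = V / Z_total = (-19.27 + j58.61) / (64.8 + j86.33) = 0.3271 + j0.4688 A.
Step 7 — Convert to polar: |I| = 0.5716 A, ∠I = 55.1°.

I = 0.5716∠55.1° A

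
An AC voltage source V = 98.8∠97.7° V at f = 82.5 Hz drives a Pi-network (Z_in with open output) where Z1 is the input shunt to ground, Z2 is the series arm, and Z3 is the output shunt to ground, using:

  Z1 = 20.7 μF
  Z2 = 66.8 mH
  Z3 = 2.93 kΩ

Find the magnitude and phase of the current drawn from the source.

Step 1 — Angular frequency: ω = 2π·f = 2π·82.5 = 518.4 rad/s.
Step 2 — Component impedances:
  Z1: Z = 1/(jωC) = -j/(ω·C) = 0 - j93.2 Ω
  Z2: Z = jωL = j·518.4·0.0668 = 0 + j34.63 Ω
  Z3: Z = R = 2930 Ω
Step 3 — With open output, the series arm Z2 and the output shunt Z3 appear in series to ground: Z2 + Z3 = 2930 + j34.63 Ω.
Step 4 — Parallel with input shunt Z1: Z_in = Z1 || (Z2 + Z3) = 2.963 - j93.14 Ω = 93.18∠-88.2° Ω.
Step 5 — Source phasor: V = 98.8∠97.7° V = -13.24 + j97.91 V.
Step 6 — Ohm's law: I = V / Z_total = (-13.24 + j97.91) / (2.963 - j93.14) = -1.055 - j0.1086 A.
Step 7 — Convert to polar: |I| = 1.06 A, ∠I = -174.1°.

I = 1.06∠-174.1° A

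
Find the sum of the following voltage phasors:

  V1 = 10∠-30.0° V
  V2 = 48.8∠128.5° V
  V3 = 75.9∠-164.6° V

Step 1 — Convert each phasor to rectangular form:
  V1 = 10·(cos(-30.0°) + j·sin(-30.0°)) = 8.66 - j5 V
  V2 = 48.8·(cos(128.5°) + j·sin(128.5°)) = -30.38 + j38.19 V
  V3 = 75.9·(cos(-164.6°) + j·sin(-164.6°)) = -73.17 - j20.16 V
Step 2 — Sum components: V_total = -94.89 + j13.04 V.
Step 3 — Convert to polar: |V_total| = 95.78 V, ∠V_total = 172.2°.

V_total = 95.78∠172.2° V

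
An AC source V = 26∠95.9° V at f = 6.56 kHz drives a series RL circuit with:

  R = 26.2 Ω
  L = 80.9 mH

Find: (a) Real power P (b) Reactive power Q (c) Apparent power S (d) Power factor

Step 1 — Angular frequency: ω = 2π·f = 2π·6560 = 4.122e+04 rad/s.
Step 2 — Component impedances:
  R: Z = R = 26.2 Ω
  L: Z = jωL = j·4.122e+04·0.0809 = 0 + j3335 Ω
Step 3 — Series combination: Z_total = R + L = 26.2 + j3335 Ω = 3335∠89.5° Ω.
Step 4 — Source phasor: V = 26∠95.9° V = -2.673 + j25.86 V.
Step 5 — Current: I = V / Z = 0.007749 + j0.0008624 A = 0.007797∠6.4° A.
Step 6 — Complex power: S = V·I* = 0.001593 + j0.2027 VA.
Step 7 — Real power: P = Re(S) = 0.001593 W.
Step 8 — Reactive power: Q = Im(S) = 0.2027 VAR.
Step 9 — Apparent power: |S| = 0.2027 VA.
Step 10 — Power factor: PF = P/|S| = 0.007857 (lagging).

(a) P = 0.001593 W  (b) Q = 0.2027 VAR  (c) S = 0.2027 VA  (d) PF = 0.007857 (lagging)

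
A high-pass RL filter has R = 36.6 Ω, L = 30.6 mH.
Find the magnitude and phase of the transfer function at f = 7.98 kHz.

Step 1 — Angular frequency: ω = 2π·7980 = 5.014e+04 rad/s.
Step 2 — Transfer function: H(jω) = jωL/(R + jωL).
Step 3 — Numerator jωL = j·1534; denominator R + jωL = 36.6 + j1534.
Step 4 — H = 0.9994 + j0.02384.
Step 5 — Magnitude: |H| = 0.9997 (-0.0 dB); phase: φ = 1.4°.

|H| = 0.9997 (-0.0 dB), φ = 1.4°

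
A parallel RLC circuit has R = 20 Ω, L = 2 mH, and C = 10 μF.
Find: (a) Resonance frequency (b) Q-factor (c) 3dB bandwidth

Step 1 — Resonance: ω₀ = 1/√(LC) = 1/√(0.002·1e-05) = 7071 rad/s.
Step 2 — f₀ = ω₀/(2π) = 1125 Hz.
Step 3 — Parallel Q: Q = R/(ω₀L) = 20/(7071·0.002) = 1.414.
Step 4 — Bandwidth: Δω = ω₀/Q = 5000 rad/s; BW = Δω/(2π) = 795.8 Hz.

(a) f₀ = 1125 Hz  (b) Q = 1.414  (c) BW = 795.8 Hz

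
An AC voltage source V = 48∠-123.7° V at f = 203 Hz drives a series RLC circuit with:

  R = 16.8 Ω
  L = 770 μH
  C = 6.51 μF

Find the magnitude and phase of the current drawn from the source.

Step 1 — Angular frequency: ω = 2π·f = 2π·203 = 1275 rad/s.
Step 2 — Component impedances:
  R: Z = R = 16.8 Ω
  L: Z = jωL = j·1275·0.00077 = 0 + j0.9821 Ω
  C: Z = 1/(jωC) = -j/(ω·C) = 0 - j120.4 Ω
Step 3 — Series combination: Z_total = R + L + C = 16.8 - j119.5 Ω = 120.6∠-82.0° Ω.
Step 4 — Source phasor: V = 48∠-123.7° V = -26.63 - j39.93 V.
Step 5 — Ohm's law: I = V / Z_total = (-26.63 - j39.93) / (16.8 - j119.5) = 0.2971 - j0.2647 A.
Step 6 — Convert to polar: |I| = 0.3979 A, ∠I = -41.7°.

I = 0.3979∠-41.7° A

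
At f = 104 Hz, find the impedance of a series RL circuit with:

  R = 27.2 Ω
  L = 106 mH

Step 1 — Angular frequency: ω = 2π·f = 2π·104 = 653.5 rad/s.
Step 2 — Component impedances:
  R: Z = R = 27.2 Ω
  L: Z = jωL = j·653.5·0.106 = 0 + j69.27 Ω
Step 3 — Series combination: Z_total = R + L = 27.2 + j69.27 Ω = 74.42∠68.6° Ω.

Z = 27.2 + j69.27 Ω = 74.42∠68.6° Ω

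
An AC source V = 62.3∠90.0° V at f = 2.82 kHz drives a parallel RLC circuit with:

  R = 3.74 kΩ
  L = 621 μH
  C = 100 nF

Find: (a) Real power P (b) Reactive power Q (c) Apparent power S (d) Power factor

Step 1 — Angular frequency: ω = 2π·f = 2π·2820 = 1.772e+04 rad/s.
Step 2 — Component impedances:
  R: Z = R = 3740 Ω
  L: Z = jωL = j·1.772e+04·0.000621 = 0 + j11 Ω
  C: Z = 1/(jωC) = -j/(ω·C) = 0 - j564.4 Ω
Step 3 — Parallel combination: 1/Z_total = 1/R + 1/L + 1/C; Z_total = 0.03367 + j11.22 Ω = 11.22∠89.8° Ω.
Step 4 — Source phasor: V = 62.3∠90.0° V = 0 + j62.3 V.
Step 5 — Current: I = V / Z = 5.552 + j0.01666 A = 5.552∠0.2° A.
Step 6 — Complex power: S = V·I* = 1.038 + j345.9 VA.
Step 7 — Real power: P = Re(S) = 1.038 W.
Step 8 — Reactive power: Q = Im(S) = 345.9 VAR.
Step 9 — Apparent power: |S| = 345.9 VA.
Step 10 — Power factor: PF = P/|S| = 0.003001 (lagging).

(a) P = 1.038 W  (b) Q = 345.9 VAR  (c) S = 345.9 VA  (d) PF = 0.003001 (lagging)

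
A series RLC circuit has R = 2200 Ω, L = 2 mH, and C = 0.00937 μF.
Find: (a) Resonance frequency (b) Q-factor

Step 1 — Resonance condition Im(Z)=0 gives ω₀ = 1/√(LC).
Step 2 — ω₀ = 1/√(0.002·9.37e-09) = 2.31e+05 rad/s.
Step 3 — f₀ = ω₀/(2π) = 3.677e+04 Hz.
Step 4 — Series Q: Q = ω₀L/R = 2.31e+05·0.002/2200 = 0.21.

(a) f₀ = 3.677e+04 Hz  (b) Q = 0.21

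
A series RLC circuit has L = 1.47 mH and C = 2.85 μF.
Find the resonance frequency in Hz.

Step 1 — Resonance condition Im(Z)=0 gives ω₀ = 1/√(LC).
Step 2 — ω₀ = 1/√(0.00147·2.85e-06) = 1.545e+04 rad/s.
Step 3 — f₀ = ω₀/(2π) = 2459 Hz.

f₀ = 2459 Hz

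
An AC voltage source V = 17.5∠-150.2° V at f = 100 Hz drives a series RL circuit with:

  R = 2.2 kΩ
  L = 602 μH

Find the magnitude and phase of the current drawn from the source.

Step 1 — Angular frequency: ω = 2π·f = 2π·100 = 628.3 rad/s.
Step 2 — Component impedances:
  R: Z = R = 2200 Ω
  L: Z = jωL = j·628.3·0.000602 = 0 + j0.3782 Ω
Step 3 — Series combination: Z_total = R + L = 2200 + j0.3782 Ω = 2200∠0.0° Ω.
Step 4 — Source phasor: V = 17.5∠-150.2° V = -15.19 - j8.697 V.
Step 5 — Ohm's law: I = V / Z_total = (-15.19 - j8.697) / (2200 + j0.3782) = -0.006903 - j0.003952 A.
Step 6 — Convert to polar: |I| = 0.007955 A, ∠I = -150.2°.

I = 0.007955∠-150.2° A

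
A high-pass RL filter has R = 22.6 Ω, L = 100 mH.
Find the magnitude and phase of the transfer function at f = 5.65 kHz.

Step 1 — Angular frequency: ω = 2π·5650 = 3.55e+04 rad/s.
Step 2 — Transfer function: H(jω) = jωL/(R + jωL).
Step 3 — Numerator jωL = j·3550; denominator R + jωL = 22.6 + j3550.
Step 4 — H = 1 + j0.006366.
Step 5 — Magnitude: |H| = 1 (-0.0 dB); phase: φ = 0.4°.

|H| = 1 (-0.0 dB), φ = 0.4°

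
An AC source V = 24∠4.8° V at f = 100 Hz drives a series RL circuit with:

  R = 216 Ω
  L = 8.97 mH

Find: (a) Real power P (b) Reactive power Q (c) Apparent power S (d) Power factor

Step 1 — Angular frequency: ω = 2π·f = 2π·100 = 628.3 rad/s.
Step 2 — Component impedances:
  R: Z = R = 216 Ω
  L: Z = jωL = j·628.3·0.00897 = 0 + j5.636 Ω
Step 3 — Series combination: Z_total = R + L = 216 + j5.636 Ω = 216.1∠1.5° Ω.
Step 4 — Source phasor: V = 24∠4.8° V = 23.92 + j2.008 V.
Step 5 — Current: I = V / Z = 0.1109 + j0.006404 A = 0.1111∠3.3° A.
Step 6 — Complex power: S = V·I* = 2.665 + j0.06953 VA.
Step 7 — Real power: P = Re(S) = 2.665 W.
Step 8 — Reactive power: Q = Im(S) = 0.06953 VAR.
Step 9 — Apparent power: |S| = 2.666 VA.
Step 10 — Power factor: PF = P/|S| = 0.9997 (lagging).

(a) P = 2.665 W  (b) Q = 0.06953 VAR  (c) S = 2.666 VA  (d) PF = 0.9997 (lagging)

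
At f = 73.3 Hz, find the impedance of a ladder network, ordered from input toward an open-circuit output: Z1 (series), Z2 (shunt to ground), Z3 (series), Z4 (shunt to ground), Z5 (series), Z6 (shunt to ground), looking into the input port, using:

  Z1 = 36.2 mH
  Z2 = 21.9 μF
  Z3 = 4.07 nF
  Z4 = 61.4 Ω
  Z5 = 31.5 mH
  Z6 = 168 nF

Step 1 — Angular frequency: ω = 2π·f = 2π·73.3 = 460.6 rad/s.
Step 2 — Component impedances:
  Z1: Z = jωL = j·460.6·0.0362 = 0 + j16.67 Ω
  Z2: Z = 1/(jωC) = -j/(ω·C) = 0 - j99.15 Ω
  Z3: Z = 1/(jωC) = -j/(ω·C) = 0 - j5.335e+05 Ω
  Z4: Z = R = 61.4 Ω
  Z5: Z = jωL = j·460.6·0.0315 = 0 + j14.51 Ω
  Z6: Z = 1/(jωC) = -j/(ω·C) = 0 - j1.292e+04 Ω
Step 3 — Ladder network (open output): work backward from the far end, alternating series and parallel combinations. Z_in = 2.12e-06 - j82.45 Ω = 82.45∠-90.0° Ω.

Z = 2.12e-06 - j82.45 Ω = 82.45∠-90.0° Ω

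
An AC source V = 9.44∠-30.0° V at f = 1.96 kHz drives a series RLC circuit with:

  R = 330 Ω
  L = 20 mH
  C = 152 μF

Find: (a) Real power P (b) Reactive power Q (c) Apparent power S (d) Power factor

Step 1 — Angular frequency: ω = 2π·f = 2π·1960 = 1.232e+04 rad/s.
Step 2 — Component impedances:
  R: Z = R = 330 Ω
  L: Z = jωL = j·1.232e+04·0.02 = 0 + j246.3 Ω
  C: Z = 1/(jωC) = -j/(ω·C) = 0 - j0.5342 Ω
Step 3 — Series combination: Z_total = R + L + C = 330 + j245.8 Ω = 411.5∠36.7° Ω.
Step 4 — Source phasor: V = 9.44∠-30.0° V = 8.175 - j4.72 V.
Step 5 — Current: I = V / Z = 0.009083 - j0.02107 A = 0.02294∠-66.7° A.
Step 6 — Complex power: S = V·I* = 0.1737 + j0.1294 VA.
Step 7 — Real power: P = Re(S) = 0.1737 W.
Step 8 — Reactive power: Q = Im(S) = 0.1294 VAR.
Step 9 — Apparent power: |S| = 0.2166 VA.
Step 10 — Power factor: PF = P/|S| = 0.802 (lagging).

(a) P = 0.1737 W  (b) Q = 0.1294 VAR  (c) S = 0.2166 VA  (d) PF = 0.802 (lagging)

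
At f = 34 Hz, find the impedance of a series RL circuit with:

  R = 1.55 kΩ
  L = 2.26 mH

Step 1 — Angular frequency: ω = 2π·f = 2π·34 = 213.6 rad/s.
Step 2 — Component impedances:
  R: Z = R = 1550 Ω
  L: Z = jωL = j·213.6·0.00226 = 0 + j0.4828 Ω
Step 3 — Series combination: Z_total = R + L = 1550 + j0.4828 Ω = 1550∠0.0° Ω.

Z = 1550 + j0.4828 Ω = 1550∠0.0° Ω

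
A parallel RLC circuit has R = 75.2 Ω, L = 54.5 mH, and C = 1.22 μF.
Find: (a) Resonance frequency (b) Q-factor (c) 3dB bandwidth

Step 1 — Resonance: ω₀ = 1/√(LC) = 1/√(0.0545·1.22e-06) = 3878 rad/s.
Step 2 — f₀ = ω₀/(2π) = 617.2 Hz.
Step 3 — Parallel Q: Q = R/(ω₀L) = 75.2/(3878·0.0545) = 0.3558.
Step 4 — Bandwidth: Δω = ω₀/Q = 1.09e+04 rad/s; BW = Δω/(2π) = 1735 Hz.

(a) f₀ = 617.2 Hz  (b) Q = 0.3558  (c) BW = 1735 Hz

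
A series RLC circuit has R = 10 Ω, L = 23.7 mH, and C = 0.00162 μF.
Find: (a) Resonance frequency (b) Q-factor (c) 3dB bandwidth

Step 1 — Resonance: ω₀ = 1/√(LC) = 1/√(0.0237·1.62e-09) = 1.614e+05 rad/s.
Step 2 — f₀ = ω₀/(2π) = 2.569e+04 Hz.
Step 3 — Series Q: Q = ω₀L/R = 1.614e+05·0.0237/10 = 382.5.
Step 4 — Bandwidth: Δω = ω₀/Q = 421.9 rad/s; BW = Δω/(2π) = 67.15 Hz.

(a) f₀ = 2.569e+04 Hz  (b) Q = 382.5  (c) BW = 67.15 Hz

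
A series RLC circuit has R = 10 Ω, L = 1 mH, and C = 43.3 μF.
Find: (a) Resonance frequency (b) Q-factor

Step 1 — Resonance condition Im(Z)=0 gives ω₀ = 1/√(LC).
Step 2 — ω₀ = 1/√(0.001·4.33e-05) = 4806 rad/s.
Step 3 — f₀ = ω₀/(2π) = 764.8 Hz.
Step 4 — Series Q: Q = ω₀L/R = 4806·0.001/10 = 0.4806.

(a) f₀ = 764.8 Hz  (b) Q = 0.4806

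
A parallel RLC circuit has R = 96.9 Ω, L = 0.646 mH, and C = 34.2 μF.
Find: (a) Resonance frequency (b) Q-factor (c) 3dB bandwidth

Step 1 — Resonance: ω₀ = 1/√(LC) = 1/√(0.000646·3.42e-05) = 6728 rad/s.
Step 2 — f₀ = ω₀/(2π) = 1071 Hz.
Step 3 — Parallel Q: Q = R/(ω₀L) = 96.9/(6728·0.000646) = 22.3.
Step 4 — Bandwidth: Δω = ω₀/Q = 301.8 rad/s; BW = Δω/(2π) = 48.03 Hz.

(a) f₀ = 1071 Hz  (b) Q = 22.3  (c) BW = 48.03 Hz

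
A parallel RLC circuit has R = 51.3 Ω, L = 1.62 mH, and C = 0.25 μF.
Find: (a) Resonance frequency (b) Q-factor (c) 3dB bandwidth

Step 1 — Resonance: ω₀ = 1/√(LC) = 1/√(0.00162·2.5e-07) = 4.969e+04 rad/s.
Step 2 — f₀ = ω₀/(2π) = 7908 Hz.
Step 3 — Parallel Q: Q = R/(ω₀L) = 51.3/(4.969e+04·0.00162) = 0.6373.
Step 4 — Bandwidth: Δω = ω₀/Q = 7.797e+04 rad/s; BW = Δω/(2π) = 1.241e+04 Hz.

(a) f₀ = 7908 Hz  (b) Q = 0.6373  (c) BW = 1.241e+04 Hz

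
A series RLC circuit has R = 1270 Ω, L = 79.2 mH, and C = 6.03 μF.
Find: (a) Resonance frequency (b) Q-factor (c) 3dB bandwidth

Step 1 — Resonance condition Im(Z)=0 gives ω₀ = 1/√(LC).
Step 2 — ω₀ = 1/√(0.0792·6.03e-06) = 1447 rad/s.
Step 3 — f₀ = ω₀/(2π) = 230.3 Hz.
Step 4 — Series Q: Q = ω₀L/R = 1447·0.0792/1270 = 0.09024.
Step 5 — 3dB bandwidth: Δω = ω₀/Q = 1.604e+04 rad/s; BW = Δω/(2π) = 2552 Hz.

(a) f₀ = 230.3 Hz  (b) Q = 0.09024  (c) BW = 2552 Hz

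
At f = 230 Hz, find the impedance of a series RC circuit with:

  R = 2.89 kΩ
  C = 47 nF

Step 1 — Angular frequency: ω = 2π·f = 2π·230 = 1445 rad/s.
Step 2 — Component impedances:
  R: Z = R = 2890 Ω
  C: Z = 1/(jωC) = -j/(ω·C) = 0 - j1.472e+04 Ω
Step 3 — Series combination: Z_total = R + C = 2890 - j1.472e+04 Ω = 1.5e+04∠-78.9° Ω.

Z = 2890 - j1.472e+04 Ω = 1.5e+04∠-78.9° Ω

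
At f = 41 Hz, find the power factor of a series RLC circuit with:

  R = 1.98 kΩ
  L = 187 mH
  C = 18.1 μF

Step 1 — Angular frequency: ω = 2π·f = 2π·41 = 257.6 rad/s.
Step 2 — Component impedances:
  R: Z = R = 1980 Ω
  L: Z = jωL = j·257.6·0.187 = 0 + j48.17 Ω
  C: Z = 1/(jωC) = -j/(ω·C) = 0 - j214.5 Ω
Step 3 — Series combination: Z_total = R + L + C = 1980 - j166.3 Ω = 1987∠-4.8° Ω.
Step 4 — Power factor: PF = cos(φ) = Re(Z)/|Z| = 1980/1987 = 0.9965.
Step 5 — Type: Im(Z) = -166.3 ⇒ leading (phase φ = -4.8°).

PF = 0.9965 (leading, φ = -4.8°)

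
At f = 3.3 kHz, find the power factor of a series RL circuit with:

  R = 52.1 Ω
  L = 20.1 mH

Step 1 — Angular frequency: ω = 2π·f = 2π·3300 = 2.073e+04 rad/s.
Step 2 — Component impedances:
  R: Z = R = 52.1 Ω
  L: Z = jωL = j·2.073e+04·0.0201 = 0 + j416.8 Ω
Step 3 — Series combination: Z_total = R + L = 52.1 + j416.8 Ω = 420∠82.9° Ω.
Step 4 — Power factor: PF = cos(φ) = Re(Z)/|Z| = 52.1/420 = 0.124.
Step 5 — Type: Im(Z) = 416.8 ⇒ lagging (phase φ = 82.9°).

PF = 0.124 (lagging, φ = 82.9°)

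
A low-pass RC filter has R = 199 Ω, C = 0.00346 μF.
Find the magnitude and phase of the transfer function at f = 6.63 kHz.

Step 1 — Angular frequency: ω = 2π·6630 = 4.166e+04 rad/s.
Step 2 — Transfer function: H(jω) = 1/(1 + jωRC).
Step 3 — Denominator: 1 + jωRC = 1 + j·4.166e+04·199·3.46e-09 = 1 + j0.02868.
Step 4 — H = 0.9992 - j0.02866.
Step 5 — Magnitude: |H| = 0.9996 (-0.0 dB); phase: φ = -1.6°.

|H| = 0.9996 (-0.0 dB), φ = -1.6°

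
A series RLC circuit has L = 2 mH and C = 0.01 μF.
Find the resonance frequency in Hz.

Step 1 — Resonance condition Im(Z)=0 gives ω₀ = 1/√(LC).
Step 2 — ω₀ = 1/√(0.002·1e-08) = 2.236e+05 rad/s.
Step 3 — f₀ = ω₀/(2π) = 3.559e+04 Hz.

f₀ = 3.559e+04 Hz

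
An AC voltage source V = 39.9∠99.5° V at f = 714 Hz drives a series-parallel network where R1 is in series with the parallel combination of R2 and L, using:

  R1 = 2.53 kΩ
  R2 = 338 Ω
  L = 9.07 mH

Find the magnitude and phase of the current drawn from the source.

Step 1 — Angular frequency: ω = 2π·f = 2π·714 = 4486 rad/s.
Step 2 — Component impedances:
  R1: Z = R = 2530 Ω
  R2: Z = R = 338 Ω
  L: Z = jωL = j·4486·0.00907 = 0 + j40.69 Ω
Step 3 — Parallel branch: R2 || L = 1/(1/R2 + 1/L) = 4.828 + j40.11 Ω.
Step 4 — Series with R1: Z_total = R1 + (R2 || L) = 2535 + j40.11 Ω = 2535∠0.9° Ω.
Step 5 — Source phasor: V = 39.9∠99.5° V = -6.585 + j39.35 V.
Step 6 — Ohm's law: I = V / Z_total = (-6.585 + j39.35) / (2535 + j40.11) = -0.002352 + j0.01556 A.
Step 7 — Convert to polar: |I| = 0.01574 A, ∠I = 98.6°.

I = 0.01574∠98.6° A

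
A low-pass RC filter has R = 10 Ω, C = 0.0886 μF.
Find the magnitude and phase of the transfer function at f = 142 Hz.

Step 1 — Angular frequency: ω = 2π·142 = 892.2 rad/s.
Step 2 — Transfer function: H(jω) = 1/(1 + jωRC).
Step 3 — Denominator: 1 + jωRC = 1 + j·892.2·10·8.86e-08 = 1 + j0.0007905.
Step 4 — H = 1 - j0.0007905.
Step 5 — Magnitude: |H| = 1 (-0.0 dB); phase: φ = -0.0°.

|H| = 1 (-0.0 dB), φ = -0.0°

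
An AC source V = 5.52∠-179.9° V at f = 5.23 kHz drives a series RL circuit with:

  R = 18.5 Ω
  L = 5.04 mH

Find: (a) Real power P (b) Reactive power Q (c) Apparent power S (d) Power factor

Step 1 — Angular frequency: ω = 2π·f = 2π·5230 = 3.286e+04 rad/s.
Step 2 — Component impedances:
  R: Z = R = 18.5 Ω
  L: Z = jωL = j·3.286e+04·0.00504 = 0 + j165.6 Ω
Step 3 — Series combination: Z_total = R + L = 18.5 + j165.6 Ω = 166.6∠83.6° Ω.
Step 4 — Source phasor: V = 5.52∠-179.9° V = -5.52 - j0.009634 V.
Step 5 — Current: I = V / Z = -0.003735 + j0.03291 A = 0.03312∠96.5° A.
Step 6 — Complex power: S = V·I* = 0.0203 + j0.1817 VA.
Step 7 — Real power: P = Re(S) = 0.0203 W.
Step 8 — Reactive power: Q = Im(S) = 0.1817 VAR.
Step 9 — Apparent power: |S| = 0.1828 VA.
Step 10 — Power factor: PF = P/|S| = 0.111 (lagging).

(a) P = 0.0203 W  (b) Q = 0.1817 VAR  (c) S = 0.1828 VA  (d) PF = 0.111 (lagging)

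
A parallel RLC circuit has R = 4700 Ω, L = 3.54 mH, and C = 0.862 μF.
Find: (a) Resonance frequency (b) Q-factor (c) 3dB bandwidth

Step 1 — Resonance: ω₀ = 1/√(LC) = 1/√(0.00354·8.62e-07) = 1.81e+04 rad/s.
Step 2 — f₀ = ω₀/(2π) = 2881 Hz.
Step 3 — Parallel Q: Q = R/(ω₀L) = 4700/(1.81e+04·0.00354) = 73.34.
Step 4 — Bandwidth: Δω = ω₀/Q = 246.8 rad/s; BW = Δω/(2π) = 39.28 Hz.

(a) f₀ = 2881 Hz  (b) Q = 73.34  (c) BW = 39.28 Hz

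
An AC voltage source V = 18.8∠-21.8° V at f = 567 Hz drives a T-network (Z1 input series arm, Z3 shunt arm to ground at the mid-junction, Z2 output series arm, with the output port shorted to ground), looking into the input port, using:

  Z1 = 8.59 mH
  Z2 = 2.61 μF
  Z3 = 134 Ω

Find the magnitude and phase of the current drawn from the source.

Step 1 — Angular frequency: ω = 2π·f = 2π·567 = 3563 rad/s.
Step 2 — Component impedances:
  Z1: Z = jωL = j·3563·0.00859 = 0 + j30.6 Ω
  Z2: Z = 1/(jωC) = -j/(ω·C) = 0 - j107.5 Ω
  Z3: Z = R = 134 Ω
Step 3 — With the output port shorted to ground, the output series arm Z2 runs from the junction to ground; the shunt arm Z3 also runs from the junction to ground. They appear in parallel: Z3 || Z2 = 52.5 - j65.41 Ω.
Step 4 — Series with input arm Z1: Z_in = Z1 + (Z3 || Z2) = 52.5 - j34.81 Ω = 62.99∠-33.5° Ω.
Step 5 — Source phasor: V = 18.8∠-21.8° V = 17.46 - j6.982 V.
Step 6 — Ohm's law: I = V / Z_total = (17.46 - j6.982) / (52.5 - j34.81) = 0.2922 + j0.06076 A.
Step 7 — Convert to polar: |I| = 0.2985 A, ∠I = 11.7°.

I = 0.2985∠11.7° A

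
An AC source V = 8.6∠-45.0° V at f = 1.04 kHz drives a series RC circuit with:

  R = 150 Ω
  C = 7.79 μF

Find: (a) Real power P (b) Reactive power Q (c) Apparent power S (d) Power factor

Step 1 — Angular frequency: ω = 2π·f = 2π·1040 = 6535 rad/s.
Step 2 — Component impedances:
  R: Z = R = 150 Ω
  C: Z = 1/(jωC) = -j/(ω·C) = 0 - j19.64 Ω
Step 3 — Series combination: Z_total = R + C = 150 - j19.64 Ω = 151.3∠-7.5° Ω.
Step 4 — Source phasor: V = 8.6∠-45.0° V = 6.081 - j6.081 V.
Step 5 — Current: I = V / Z = 0.04508 - j0.03464 A = 0.05685∠-37.5° A.
Step 6 — Complex power: S = V·I* = 0.4848 - j0.06349 VA.
Step 7 — Real power: P = Re(S) = 0.4848 W.
Step 8 — Reactive power: Q = Im(S) = -0.06349 VAR.
Step 9 — Apparent power: |S| = 0.4889 VA.
Step 10 — Power factor: PF = P/|S| = 0.9915 (leading).

(a) P = 0.4848 W  (b) Q = -0.06349 VAR  (c) S = 0.4889 VA  (d) PF = 0.9915 (leading)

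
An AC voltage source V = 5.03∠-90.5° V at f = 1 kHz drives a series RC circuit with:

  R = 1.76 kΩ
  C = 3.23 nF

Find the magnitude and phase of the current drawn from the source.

Step 1 — Angular frequency: ω = 2π·f = 2π·1000 = 6283 rad/s.
Step 2 — Component impedances:
  R: Z = R = 1760 Ω
  C: Z = 1/(jωC) = -j/(ω·C) = 0 - j4.927e+04 Ω
Step 3 — Series combination: Z_total = R + C = 1760 - j4.927e+04 Ω = 4.931e+04∠-88.0° Ω.
Step 4 — Source phasor: V = 5.03∠-90.5° V = -0.04389 - j5.03 V.
Step 5 — Ohm's law: I = V / Z_total = (-0.04389 - j5.03) / (1760 - j4.927e+04) = 0.0001019 - j4.531e-06 A.
Step 6 — Convert to polar: |I| = 0.000102 A, ∠I = -2.5°.

I = 0.000102∠-2.5° A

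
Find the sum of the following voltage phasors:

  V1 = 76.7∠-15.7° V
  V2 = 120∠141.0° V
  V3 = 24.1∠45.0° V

Step 1 — Convert each phasor to rectangular form:
  V1 = 76.7·(cos(-15.7°) + j·sin(-15.7°)) = 73.84 - j20.76 V
  V2 = 120·(cos(141.0°) + j·sin(141.0°)) = -93.26 + j75.52 V
  V3 = 24.1·(cos(45.0°) + j·sin(45.0°)) = 17.04 + j17.04 V
Step 2 — Sum components: V_total = -2.378 + j71.8 V.
Step 3 — Convert to polar: |V_total| = 71.84 V, ∠V_total = 91.9°.

V_total = 71.84∠91.9° V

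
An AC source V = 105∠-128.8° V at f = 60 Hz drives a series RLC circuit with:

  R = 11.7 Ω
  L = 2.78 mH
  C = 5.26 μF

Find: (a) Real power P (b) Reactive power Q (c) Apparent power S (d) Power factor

Step 1 — Angular frequency: ω = 2π·f = 2π·60 = 377 rad/s.
Step 2 — Component impedances:
  R: Z = R = 11.7 Ω
  L: Z = jωL = j·377·0.00278 = 0 + j1.048 Ω
  C: Z = 1/(jωC) = -j/(ω·C) = 0 - j504.3 Ω
Step 3 — Series combination: Z_total = R + L + C = 11.7 - j503.2 Ω = 503.4∠-88.7° Ω.
Step 4 — Source phasor: V = 105∠-128.8° V = -65.79 - j81.83 V.
Step 5 — Current: I = V / Z = 0.1595 - j0.1344 A = 0.2086∠-40.1° A.
Step 6 — Complex power: S = V·I* = 0.5091 - j21.9 VA.
Step 7 — Real power: P = Re(S) = 0.5091 W.
Step 8 — Reactive power: Q = Im(S) = -21.9 VAR.
Step 9 — Apparent power: |S| = 21.9 VA.
Step 10 — Power factor: PF = P/|S| = 0.02324 (leading).

(a) P = 0.5091 W  (b) Q = -21.9 VAR  (c) S = 21.9 VA  (d) PF = 0.02324 (leading)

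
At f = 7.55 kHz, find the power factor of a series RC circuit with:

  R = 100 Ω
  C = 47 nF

Step 1 — Angular frequency: ω = 2π·f = 2π·7550 = 4.744e+04 rad/s.
Step 2 — Component impedances:
  R: Z = R = 100 Ω
  C: Z = 1/(jωC) = -j/(ω·C) = 0 - j448.5 Ω
Step 3 — Series combination: Z_total = R + C = 100 - j448.5 Ω = 459.5∠-77.4° Ω.
Step 4 — Power factor: PF = cos(φ) = Re(Z)/|Z| = 100/459.5 = 0.2176.
Step 5 — Type: Im(Z) = -448.5 ⇒ leading (phase φ = -77.4°).

PF = 0.2176 (leading, φ = -77.4°)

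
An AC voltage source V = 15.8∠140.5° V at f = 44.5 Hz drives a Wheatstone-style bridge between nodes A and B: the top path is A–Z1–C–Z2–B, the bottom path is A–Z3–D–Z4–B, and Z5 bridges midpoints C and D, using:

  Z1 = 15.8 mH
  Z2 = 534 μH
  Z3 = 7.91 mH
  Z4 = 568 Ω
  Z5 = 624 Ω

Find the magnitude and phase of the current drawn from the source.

Step 1 — Angular frequency: ω = 2π·f = 2π·44.5 = 279.6 rad/s.
Step 2 — Component impedances:
  Z1: Z = jωL = j·279.6·0.0158 = 0 + j4.418 Ω
  Z2: Z = jωL = j·279.6·0.000534 = 0 + j0.1493 Ω
  Z3: Z = jωL = j·279.6·0.00791 = 0 + j2.212 Ω
  Z4: Z = R = 568 Ω
  Z5: Z = R = 624 Ω
Step 3 — Bridge requires nodal analysis (the Z5 bridge couples midpoints C and D, so the two paths cannot be reduced to a simple series/parallel combination). Setting node B to ground and injecting 1 A at node A, the 3-node admittance system at A, C, D solves to V_A = Z_AB = 0.06796 + j4.565 Ω = 4.566∠89.1° Ω.
Step 4 — Source phasor: V = 15.8∠140.5° V = -12.19 + j10.05 V.
Step 5 — Ohm's law: I = V / Z_total = (-12.19 + j10.05) / (0.06796 + j4.565) = 2.161 + j2.703 A.
Step 6 — Convert to polar: |I| = 3.46 A, ∠I = 51.4°.

I = 3.46∠51.4° A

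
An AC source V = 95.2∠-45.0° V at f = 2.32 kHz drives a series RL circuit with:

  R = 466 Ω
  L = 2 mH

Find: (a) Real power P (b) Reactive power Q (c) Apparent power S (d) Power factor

Step 1 — Angular frequency: ω = 2π·f = 2π·2320 = 1.458e+04 rad/s.
Step 2 — Component impedances:
  R: Z = R = 466 Ω
  L: Z = jωL = j·1.458e+04·0.002 = 0 + j29.15 Ω
Step 3 — Series combination: Z_total = R + L = 466 + j29.15 Ω = 466.9∠3.6° Ω.
Step 4 — Source phasor: V = 95.2∠-45.0° V = 67.32 - j67.32 V.
Step 5 — Current: I = V / Z = 0.1349 - j0.1529 A = 0.2039∠-48.6° A.
Step 6 — Complex power: S = V·I* = 19.37 + j1.212 VA.
Step 7 — Real power: P = Re(S) = 19.37 W.
Step 8 — Reactive power: Q = Im(S) = 1.212 VAR.
Step 9 — Apparent power: |S| = 19.41 VA.
Step 10 — Power factor: PF = P/|S| = 0.998 (lagging).

(a) P = 19.37 W  (b) Q = 1.212 VAR  (c) S = 19.41 VA  (d) PF = 0.998 (lagging)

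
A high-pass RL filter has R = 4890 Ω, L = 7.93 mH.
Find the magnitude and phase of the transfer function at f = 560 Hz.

Step 1 — Angular frequency: ω = 2π·560 = 3519 rad/s.
Step 2 — Transfer function: H(jω) = jωL/(R + jωL).
Step 3 — Numerator jωL = j·27.9; denominator R + jωL = 4890 + j27.9.
Step 4 — H = 3.256e-05 + j0.005706.
Step 5 — Magnitude: |H| = 0.005706 (-44.9 dB); phase: φ = 89.7°.

|H| = 0.005706 (-44.9 dB), φ = 89.7°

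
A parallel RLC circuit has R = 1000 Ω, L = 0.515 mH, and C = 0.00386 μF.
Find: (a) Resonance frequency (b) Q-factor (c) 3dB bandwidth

Step 1 — Resonance: ω₀ = 1/√(LC) = 1/√(0.000515·3.86e-09) = 7.093e+05 rad/s.
Step 2 — f₀ = ω₀/(2π) = 1.129e+05 Hz.
Step 3 — Parallel Q: Q = R/(ω₀L) = 1000/(7.093e+05·0.000515) = 2.738.
Step 4 — Bandwidth: Δω = ω₀/Q = 2.591e+05 rad/s; BW = Δω/(2π) = 4.123e+04 Hz.

(a) f₀ = 1.129e+05 Hz  (b) Q = 2.738  (c) BW = 4.123e+04 Hz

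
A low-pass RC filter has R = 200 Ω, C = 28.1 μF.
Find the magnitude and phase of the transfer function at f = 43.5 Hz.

Step 1 — Angular frequency: ω = 2π·43.5 = 273.3 rad/s.
Step 2 — Transfer function: H(jω) = 1/(1 + jωRC).
Step 3 — Denominator: 1 + jωRC = 1 + j·273.3·200·2.81e-05 = 1 + j1.536.
Step 4 — H = 0.2977 - j0.4572.
Step 5 — Magnitude: |H| = 0.5456 (-5.3 dB); phase: φ = -56.9°.

|H| = 0.5456 (-5.3 dB), φ = -56.9°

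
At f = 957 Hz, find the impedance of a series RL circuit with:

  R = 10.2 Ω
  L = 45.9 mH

Step 1 — Angular frequency: ω = 2π·f = 2π·957 = 6013 rad/s.
Step 2 — Component impedances:
  R: Z = R = 10.2 Ω
  L: Z = jωL = j·6013·0.0459 = 0 + j276 Ω
Step 3 — Series combination: Z_total = R + L = 10.2 + j276 Ω = 276.2∠87.9° Ω.

Z = 10.2 + j276 Ω = 276.2∠87.9° Ω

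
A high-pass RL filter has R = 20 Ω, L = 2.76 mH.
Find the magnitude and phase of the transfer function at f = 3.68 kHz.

Step 1 — Angular frequency: ω = 2π·3680 = 2.312e+04 rad/s.
Step 2 — Transfer function: H(jω) = jωL/(R + jωL).
Step 3 — Numerator jωL = j·63.82; denominator R + jωL = 20 + j63.82.
Step 4 — H = 0.9106 + j0.2854.
Step 5 — Magnitude: |H| = 0.9542 (-0.4 dB); phase: φ = 17.4°.

|H| = 0.9542 (-0.4 dB), φ = 17.4°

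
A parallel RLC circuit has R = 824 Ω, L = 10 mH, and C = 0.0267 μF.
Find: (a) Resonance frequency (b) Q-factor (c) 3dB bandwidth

Step 1 — Resonance: ω₀ = 1/√(LC) = 1/√(0.01·2.67e-08) = 6.12e+04 rad/s.
Step 2 — f₀ = ω₀/(2π) = 9740 Hz.
Step 3 — Parallel Q: Q = R/(ω₀L) = 824/(6.12e+04·0.01) = 1.346.
Step 4 — Bandwidth: Δω = ω₀/Q = 4.545e+04 rad/s; BW = Δω/(2π) = 7234 Hz.

(a) f₀ = 9740 Hz  (b) Q = 1.346  (c) BW = 7234 Hz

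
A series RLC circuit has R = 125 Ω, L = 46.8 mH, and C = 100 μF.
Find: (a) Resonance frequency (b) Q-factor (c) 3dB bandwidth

Step 1 — Resonance: ω₀ = 1/√(LC) = 1/√(0.0468·0.0001) = 462.3 rad/s.
Step 2 — f₀ = ω₀/(2π) = 73.57 Hz.
Step 3 — Series Q: Q = ω₀L/R = 462.3·0.0468/125 = 0.1731.
Step 4 — Bandwidth: Δω = ω₀/Q = 2671 rad/s; BW = Δω/(2π) = 425.1 Hz.

(a) f₀ = 73.57 Hz  (b) Q = 0.1731  (c) BW = 425.1 Hz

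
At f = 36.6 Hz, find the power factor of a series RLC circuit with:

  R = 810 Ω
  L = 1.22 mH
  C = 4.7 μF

Step 1 — Angular frequency: ω = 2π·f = 2π·36.6 = 230 rad/s.
Step 2 — Component impedances:
  R: Z = R = 810 Ω
  L: Z = jωL = j·230·0.00122 = 0 + j0.2806 Ω
  C: Z = 1/(jωC) = -j/(ω·C) = 0 - j925.2 Ω
Step 3 — Series combination: Z_total = R + L + C = 810 - j924.9 Ω = 1229∠-48.8° Ω.
Step 4 — Power factor: PF = cos(φ) = Re(Z)/|Z| = 810/1229.5 = 0.6588.
Step 5 — Type: Im(Z) = -924.9 ⇒ leading (phase φ = -48.8°).

PF = 0.6588 (leading, φ = -48.8°)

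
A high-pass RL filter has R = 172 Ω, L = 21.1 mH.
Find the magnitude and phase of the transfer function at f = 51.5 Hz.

Step 1 — Angular frequency: ω = 2π·51.5 = 323.6 rad/s.
Step 2 — Transfer function: H(jω) = jωL/(R + jωL).
Step 3 — Numerator jωL = j·6.828; denominator R + jωL = 172 + j6.828.
Step 4 — H = 0.001573 + j0.03963.
Step 5 — Magnitude: |H| = 0.03966 (-28.0 dB); phase: φ = 87.7°.

|H| = 0.03966 (-28.0 dB), φ = 87.7°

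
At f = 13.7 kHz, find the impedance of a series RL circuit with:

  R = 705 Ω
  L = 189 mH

Step 1 — Angular frequency: ω = 2π·f = 2π·1.37e+04 = 8.608e+04 rad/s.
Step 2 — Component impedances:
  R: Z = R = 705 Ω
  L: Z = jωL = j·8.608e+04·0.189 = 0 + j1.627e+04 Ω
Step 3 — Series combination: Z_total = R + L = 705 + j1.627e+04 Ω = 1.628e+04∠87.5° Ω.

Z = 705 + j1.627e+04 Ω = 1.628e+04∠87.5° Ω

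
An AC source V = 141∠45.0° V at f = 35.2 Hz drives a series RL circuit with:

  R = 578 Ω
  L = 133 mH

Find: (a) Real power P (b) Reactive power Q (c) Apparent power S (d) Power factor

Step 1 — Angular frequency: ω = 2π·f = 2π·35.2 = 221.2 rad/s.
Step 2 — Component impedances:
  R: Z = R = 578 Ω
  L: Z = jωL = j·221.2·0.133 = 0 + j29.42 Ω
Step 3 — Series combination: Z_total = R + L = 578 + j29.42 Ω = 578.7∠2.9° Ω.
Step 4 — Source phasor: V = 141∠45.0° V = 99.7 + j99.7 V.
Step 5 — Current: I = V / Z = 0.1808 + j0.1633 A = 0.2436∠42.1° A.
Step 6 — Complex power: S = V·I* = 34.31 + j1.746 VA.
Step 7 — Real power: P = Re(S) = 34.31 W.
Step 8 — Reactive power: Q = Im(S) = 1.746 VAR.
Step 9 — Apparent power: |S| = 34.35 VA.
Step 10 — Power factor: PF = P/|S| = 0.9987 (lagging).

(a) P = 34.31 W  (b) Q = 1.746 VAR  (c) S = 34.35 VA  (d) PF = 0.9987 (lagging)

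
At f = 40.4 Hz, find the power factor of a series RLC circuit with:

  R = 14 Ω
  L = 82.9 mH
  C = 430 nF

Step 1 — Angular frequency: ω = 2π·f = 2π·40.4 = 253.8 rad/s.
Step 2 — Component impedances:
  R: Z = R = 14 Ω
  L: Z = jωL = j·253.8·0.0829 = 0 + j21.04 Ω
  C: Z = 1/(jωC) = -j/(ω·C) = 0 - j9162 Ω
Step 3 — Series combination: Z_total = R + L + C = 14 - j9141 Ω = 9141∠-89.9° Ω.
Step 4 — Power factor: PF = cos(φ) = Re(Z)/|Z| = 14/9141 = 0.001532.
Step 5 — Type: Im(Z) = -9141 ⇒ leading (phase φ = -89.9°).

PF = 0.001532 (leading, φ = -89.9°)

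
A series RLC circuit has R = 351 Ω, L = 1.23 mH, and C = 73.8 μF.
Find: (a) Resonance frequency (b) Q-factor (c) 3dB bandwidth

Step 1 — Resonance: ω₀ = 1/√(LC) = 1/√(0.00123·7.38e-05) = 3319 rad/s.
Step 2 — f₀ = ω₀/(2π) = 528.2 Hz.
Step 3 — Series Q: Q = ω₀L/R = 3319·0.00123/351 = 0.01163.
Step 4 — Bandwidth: Δω = ω₀/Q = 2.854e+05 rad/s; BW = Δω/(2π) = 4.542e+04 Hz.

(a) f₀ = 528.2 Hz  (b) Q = 0.01163  (c) BW = 4.542e+04 Hz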